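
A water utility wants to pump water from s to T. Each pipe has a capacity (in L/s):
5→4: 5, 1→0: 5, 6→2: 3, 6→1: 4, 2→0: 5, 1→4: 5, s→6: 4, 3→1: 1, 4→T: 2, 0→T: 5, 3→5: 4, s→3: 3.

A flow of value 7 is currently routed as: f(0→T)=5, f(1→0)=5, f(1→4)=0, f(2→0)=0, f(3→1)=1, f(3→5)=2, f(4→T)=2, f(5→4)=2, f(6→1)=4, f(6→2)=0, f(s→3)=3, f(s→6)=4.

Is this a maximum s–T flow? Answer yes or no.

Yes

Residual reachable from s: {s}; T is not reachable.
Saturated cut: s→3, s→6 with total capacity 7 = current flow value. Flow is maximum.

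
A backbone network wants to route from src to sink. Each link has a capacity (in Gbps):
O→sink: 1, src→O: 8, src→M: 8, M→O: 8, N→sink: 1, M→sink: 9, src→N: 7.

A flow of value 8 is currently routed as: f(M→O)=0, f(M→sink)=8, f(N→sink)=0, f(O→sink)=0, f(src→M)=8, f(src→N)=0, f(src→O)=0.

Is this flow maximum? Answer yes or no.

No

Residual path src→O→sink has bottleneck 1 > 0.
Pushing 1 along it raises the flow to 9, so the given flow is not maximum.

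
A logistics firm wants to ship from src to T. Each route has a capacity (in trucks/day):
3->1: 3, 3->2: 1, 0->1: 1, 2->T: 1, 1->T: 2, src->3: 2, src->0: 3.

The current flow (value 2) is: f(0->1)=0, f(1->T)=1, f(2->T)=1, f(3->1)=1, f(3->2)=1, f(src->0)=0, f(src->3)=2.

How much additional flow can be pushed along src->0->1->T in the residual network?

Residual capacities along the path: src->0: 3, 0->1: 1, 1->T: 1.
Minimum is 1.

1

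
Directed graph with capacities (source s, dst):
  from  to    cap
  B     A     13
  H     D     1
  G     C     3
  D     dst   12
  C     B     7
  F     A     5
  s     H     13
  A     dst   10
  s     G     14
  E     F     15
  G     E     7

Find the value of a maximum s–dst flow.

Augment s->H->D->dst: bottleneck 1. Total 1.
Augment s->G->E->F->A->dst: bottleneck 5. Total 6.
Augment s->G->C->B->A->dst: bottleneck 3. Total 9.
No augmenting path remains in the residual graph.

9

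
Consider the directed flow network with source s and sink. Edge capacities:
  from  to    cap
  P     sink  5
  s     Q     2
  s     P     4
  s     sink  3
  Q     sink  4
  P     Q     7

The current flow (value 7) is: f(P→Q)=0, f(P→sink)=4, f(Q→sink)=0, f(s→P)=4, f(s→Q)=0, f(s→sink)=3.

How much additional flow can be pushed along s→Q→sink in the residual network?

2

Residual capacities along the path: s→Q: 2, Q→sink: 4.
Minimum is 2.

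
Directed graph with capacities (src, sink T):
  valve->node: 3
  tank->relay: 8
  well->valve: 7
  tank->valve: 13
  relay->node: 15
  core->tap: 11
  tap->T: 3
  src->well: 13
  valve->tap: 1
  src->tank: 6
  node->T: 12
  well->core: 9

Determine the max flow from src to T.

Augment src->tank->relay->node->T: bottleneck 6. Total 6.
Augment src->well->valve->node->T: bottleneck 3. Total 9.
Augment src->well->valve->tap->T: bottleneck 1. Total 10.
Augment src->well->core->tap->T: bottleneck 2. Total 12.
No augmenting path remains in the residual graph.

12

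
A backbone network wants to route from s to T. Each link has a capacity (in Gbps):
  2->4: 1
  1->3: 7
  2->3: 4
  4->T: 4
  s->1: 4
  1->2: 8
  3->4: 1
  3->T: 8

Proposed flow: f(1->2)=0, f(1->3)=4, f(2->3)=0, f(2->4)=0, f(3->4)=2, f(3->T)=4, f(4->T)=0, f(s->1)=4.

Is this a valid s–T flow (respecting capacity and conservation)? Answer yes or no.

Capacity violated on 3->4: flow 2 > capacity 1.

No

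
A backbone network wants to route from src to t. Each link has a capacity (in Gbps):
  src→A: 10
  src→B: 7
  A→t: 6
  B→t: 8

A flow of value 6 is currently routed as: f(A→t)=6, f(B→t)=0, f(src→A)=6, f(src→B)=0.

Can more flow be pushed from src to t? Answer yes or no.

Yes

Residual path src→B→t has bottleneck 7 > 0.
Pushing 7 along it raises the flow to 13, so the given flow is not maximum.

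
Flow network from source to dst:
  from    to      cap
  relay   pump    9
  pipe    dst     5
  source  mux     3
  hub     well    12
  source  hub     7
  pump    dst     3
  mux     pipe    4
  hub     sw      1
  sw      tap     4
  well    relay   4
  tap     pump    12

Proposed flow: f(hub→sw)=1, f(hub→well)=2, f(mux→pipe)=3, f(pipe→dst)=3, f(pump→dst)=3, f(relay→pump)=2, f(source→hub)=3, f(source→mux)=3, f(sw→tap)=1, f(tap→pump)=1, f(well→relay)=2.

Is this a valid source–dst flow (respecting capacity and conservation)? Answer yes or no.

Yes

Every edge has 0 ≤ f(e) ≤ cap(e).
At each intermediate node, inflow equals outflow.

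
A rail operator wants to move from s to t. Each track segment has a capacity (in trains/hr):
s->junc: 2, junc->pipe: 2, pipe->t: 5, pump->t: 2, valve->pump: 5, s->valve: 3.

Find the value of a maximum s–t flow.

4

Augment s->junc->pipe->t: bottleneck 2. Total 2.
Augment s->valve->pump->t: bottleneck 2. Total 4.
No augmenting path remains in the residual graph.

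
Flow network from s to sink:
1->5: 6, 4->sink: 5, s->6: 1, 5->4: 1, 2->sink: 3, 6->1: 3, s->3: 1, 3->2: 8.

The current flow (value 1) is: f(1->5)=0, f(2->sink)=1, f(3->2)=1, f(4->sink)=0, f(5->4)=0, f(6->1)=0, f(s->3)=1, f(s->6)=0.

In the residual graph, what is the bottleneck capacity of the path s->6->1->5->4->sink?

1

Residual capacities along the path: s->6: 1, 6->1: 3, 1->5: 6, 5->4: 1, 4->sink: 5.
Minimum is 1.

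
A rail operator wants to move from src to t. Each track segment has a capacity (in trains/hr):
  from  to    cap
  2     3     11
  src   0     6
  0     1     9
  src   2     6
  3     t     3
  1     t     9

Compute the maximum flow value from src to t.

9

Augment src->2->3->t: bottleneck 3. Total 3.
Augment src->0->1->t: bottleneck 6. Total 9.
No augmenting path remains in the residual graph.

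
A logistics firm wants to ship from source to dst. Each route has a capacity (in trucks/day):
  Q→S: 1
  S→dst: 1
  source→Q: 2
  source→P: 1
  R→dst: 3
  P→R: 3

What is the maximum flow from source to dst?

Augment source→Q→S→dst: bottleneck 1. Total 1.
Augment source→P→R→dst: bottleneck 1. Total 2.
No augmenting path remains in the residual graph.

2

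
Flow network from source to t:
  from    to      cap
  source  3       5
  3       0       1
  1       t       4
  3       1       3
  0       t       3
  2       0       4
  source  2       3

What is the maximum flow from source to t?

6

Augment source→2→0→t: bottleneck 3. Total 3.
Augment source→3→1→t: bottleneck 3. Total 6.
No augmenting path remains in the residual graph.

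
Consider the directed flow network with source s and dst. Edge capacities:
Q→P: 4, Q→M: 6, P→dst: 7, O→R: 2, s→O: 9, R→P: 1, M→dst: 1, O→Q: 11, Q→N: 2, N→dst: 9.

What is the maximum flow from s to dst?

8

Augment s→O→Q→P→dst: bottleneck 4. Total 4.
Augment s→O→Q→M→dst: bottleneck 1. Total 5.
Augment s→O→Q→N→dst: bottleneck 2. Total 7.
Augment s→O→R→P→dst: bottleneck 1. Total 8.
No augmenting path remains in the residual graph.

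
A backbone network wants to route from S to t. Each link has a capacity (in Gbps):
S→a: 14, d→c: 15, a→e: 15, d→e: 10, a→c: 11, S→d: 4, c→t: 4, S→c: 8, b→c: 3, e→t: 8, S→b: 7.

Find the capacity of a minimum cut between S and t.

Max flow = 12 (via 2 augmenting paths).
In the residual at optimum, the set reachable from S is {S, a, b, c, d, e}.
Cut edges: c→t (cap 4), e→t (cap 8). Sum = 12.

12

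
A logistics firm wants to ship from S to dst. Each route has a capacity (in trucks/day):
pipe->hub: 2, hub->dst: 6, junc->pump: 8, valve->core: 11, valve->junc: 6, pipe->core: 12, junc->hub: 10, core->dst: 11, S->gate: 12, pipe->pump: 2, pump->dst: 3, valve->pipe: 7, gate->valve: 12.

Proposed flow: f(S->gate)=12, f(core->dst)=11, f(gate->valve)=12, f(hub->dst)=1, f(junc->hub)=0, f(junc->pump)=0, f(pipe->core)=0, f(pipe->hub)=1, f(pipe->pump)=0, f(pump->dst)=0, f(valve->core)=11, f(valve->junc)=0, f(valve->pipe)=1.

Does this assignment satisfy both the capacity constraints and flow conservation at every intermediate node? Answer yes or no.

Yes

Every edge has 0 ≤ f(e) ≤ cap(e).
At each intermediate node, inflow equals outflow.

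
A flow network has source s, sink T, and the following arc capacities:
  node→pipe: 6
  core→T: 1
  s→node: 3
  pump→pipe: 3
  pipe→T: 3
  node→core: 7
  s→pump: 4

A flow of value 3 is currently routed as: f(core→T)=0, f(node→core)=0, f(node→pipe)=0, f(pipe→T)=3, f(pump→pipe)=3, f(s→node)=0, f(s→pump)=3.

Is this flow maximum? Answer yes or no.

No

Residual path s→node→core→T has bottleneck 1 > 0.
Pushing 1 along it raises the flow to 4, so the given flow is not maximum.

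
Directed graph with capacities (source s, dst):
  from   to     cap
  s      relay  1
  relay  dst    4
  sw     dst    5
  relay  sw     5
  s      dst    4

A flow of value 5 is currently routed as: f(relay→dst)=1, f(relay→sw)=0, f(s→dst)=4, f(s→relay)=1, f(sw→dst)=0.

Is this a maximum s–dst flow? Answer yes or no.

Residual reachable from s: {s}; dst is not reachable.
Saturated cut: s→relay, s→dst with total capacity 5 = current flow value. Flow is maximum.

Yes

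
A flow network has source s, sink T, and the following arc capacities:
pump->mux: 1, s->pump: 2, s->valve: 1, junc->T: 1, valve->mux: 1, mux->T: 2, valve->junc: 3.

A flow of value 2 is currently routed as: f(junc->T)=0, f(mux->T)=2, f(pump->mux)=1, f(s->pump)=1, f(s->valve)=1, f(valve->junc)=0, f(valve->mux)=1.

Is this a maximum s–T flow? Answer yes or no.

Residual reachable from s: {pump, s}; T is not reachable.
Saturated cut: s->valve, pump->mux with total capacity 2 = current flow value. Flow is maximum.

Yes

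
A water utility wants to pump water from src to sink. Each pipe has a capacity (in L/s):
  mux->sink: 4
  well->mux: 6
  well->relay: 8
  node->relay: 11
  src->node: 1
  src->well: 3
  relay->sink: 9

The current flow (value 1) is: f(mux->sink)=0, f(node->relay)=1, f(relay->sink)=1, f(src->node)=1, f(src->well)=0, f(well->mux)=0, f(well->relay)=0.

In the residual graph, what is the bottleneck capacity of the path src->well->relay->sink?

3

Residual capacities along the path: src->well: 3, well->relay: 8, relay->sink: 8.
Minimum is 3.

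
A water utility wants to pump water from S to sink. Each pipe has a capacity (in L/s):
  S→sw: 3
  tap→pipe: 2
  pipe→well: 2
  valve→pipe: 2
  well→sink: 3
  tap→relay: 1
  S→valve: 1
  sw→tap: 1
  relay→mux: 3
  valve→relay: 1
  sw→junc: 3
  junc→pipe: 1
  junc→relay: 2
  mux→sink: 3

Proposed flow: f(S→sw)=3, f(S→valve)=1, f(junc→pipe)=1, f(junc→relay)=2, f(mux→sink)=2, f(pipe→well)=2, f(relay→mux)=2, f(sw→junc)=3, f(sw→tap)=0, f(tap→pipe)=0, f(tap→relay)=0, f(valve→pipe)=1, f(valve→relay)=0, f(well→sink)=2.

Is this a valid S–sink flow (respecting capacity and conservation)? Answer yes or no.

Every edge has 0 ≤ f(e) ≤ cap(e).
At each intermediate node, inflow equals outflow.

Yes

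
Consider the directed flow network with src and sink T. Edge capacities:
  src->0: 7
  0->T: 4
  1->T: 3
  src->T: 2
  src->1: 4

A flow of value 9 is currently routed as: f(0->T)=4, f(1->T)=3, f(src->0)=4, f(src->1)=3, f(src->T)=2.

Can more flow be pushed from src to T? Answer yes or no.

No

Residual reachable from src: {0, 1, src}; T is not reachable.
Saturated cut: src->T, 0->T, 1->T with total capacity 9 = current flow value. Flow is maximum.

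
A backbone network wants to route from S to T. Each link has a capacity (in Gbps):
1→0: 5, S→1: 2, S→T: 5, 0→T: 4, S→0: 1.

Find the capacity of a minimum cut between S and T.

8

Max flow = 8 (via 3 augmenting paths).
In the residual at optimum, the set reachable from S is {S}.
Cut edges: S→1 (cap 2), S→0 (cap 1), S→T (cap 5). Sum = 8.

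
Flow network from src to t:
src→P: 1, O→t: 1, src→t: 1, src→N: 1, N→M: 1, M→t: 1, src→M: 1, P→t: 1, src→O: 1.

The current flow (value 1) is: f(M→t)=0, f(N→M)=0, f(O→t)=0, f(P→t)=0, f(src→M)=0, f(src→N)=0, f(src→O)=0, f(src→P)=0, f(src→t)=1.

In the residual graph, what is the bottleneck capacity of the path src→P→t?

Residual capacities along the path: src→P: 1, P→t: 1.
Minimum is 1.

1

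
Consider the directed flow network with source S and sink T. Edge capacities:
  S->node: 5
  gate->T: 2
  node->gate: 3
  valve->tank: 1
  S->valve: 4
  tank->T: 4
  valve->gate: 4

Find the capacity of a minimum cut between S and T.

Max flow = 3 (via 2 augmenting paths).
In the residual at optimum, the set reachable from S is {S, gate, node, valve}.
Cut edges: valve->tank (cap 1), gate->T (cap 2). Sum = 3.

3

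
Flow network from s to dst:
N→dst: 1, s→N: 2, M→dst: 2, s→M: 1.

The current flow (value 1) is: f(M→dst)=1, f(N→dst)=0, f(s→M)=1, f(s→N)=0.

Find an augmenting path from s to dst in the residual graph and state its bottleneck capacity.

s→N→dst, bottleneck 1

Residual along s→N→dst: s→N: 2, N→dst: 1.
Bottleneck = min = 1.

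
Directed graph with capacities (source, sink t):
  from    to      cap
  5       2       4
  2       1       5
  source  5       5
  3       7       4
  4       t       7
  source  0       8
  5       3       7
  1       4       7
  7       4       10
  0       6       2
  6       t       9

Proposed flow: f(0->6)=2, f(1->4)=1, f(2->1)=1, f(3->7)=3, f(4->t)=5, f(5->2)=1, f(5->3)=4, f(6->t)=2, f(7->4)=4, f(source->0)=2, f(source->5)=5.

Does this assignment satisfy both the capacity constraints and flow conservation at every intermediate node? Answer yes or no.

Conservation fails at 3: inflow 4 ≠ outflow 3.

No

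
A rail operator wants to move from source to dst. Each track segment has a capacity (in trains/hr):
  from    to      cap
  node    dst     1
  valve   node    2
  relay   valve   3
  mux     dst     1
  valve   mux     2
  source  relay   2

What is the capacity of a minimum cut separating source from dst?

Max flow = 2 (via 2 augmenting paths).
In the residual at optimum, the set reachable from source is {source}.
Cut edges: source→relay (cap 2). Sum = 2.

2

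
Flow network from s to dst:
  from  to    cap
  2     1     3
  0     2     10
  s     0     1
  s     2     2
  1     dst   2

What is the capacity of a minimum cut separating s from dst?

2

Max flow = 2 (via 1 augmenting path).
In the residual at optimum, the set reachable from s is {0, 1, 2, s}.
Cut edges: 1→dst (cap 2). Sum = 2.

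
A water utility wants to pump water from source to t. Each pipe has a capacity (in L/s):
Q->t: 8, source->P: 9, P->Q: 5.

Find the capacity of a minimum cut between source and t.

Max flow = 5 (via 1 augmenting path).
In the residual at optimum, the set reachable from source is {P, source}.
Cut edges: P->Q (cap 5). Sum = 5.

5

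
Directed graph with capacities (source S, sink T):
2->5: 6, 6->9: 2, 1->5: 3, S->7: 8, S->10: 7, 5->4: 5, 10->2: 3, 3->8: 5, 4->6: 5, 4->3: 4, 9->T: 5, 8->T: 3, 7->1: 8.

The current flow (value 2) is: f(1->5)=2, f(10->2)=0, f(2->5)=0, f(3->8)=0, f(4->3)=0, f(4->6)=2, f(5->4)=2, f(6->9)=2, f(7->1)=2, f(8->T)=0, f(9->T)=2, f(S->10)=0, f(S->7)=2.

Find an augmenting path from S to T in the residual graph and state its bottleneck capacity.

Residual along S->7->1->5->4->3->8->T: S->7: 6, 7->1: 6, 1->5: 1, 5->4: 3, 4->3: 4, 3->8: 5, 8->T: 3.
Bottleneck = min = 1.

S->7->1->5->4->3->8->T, bottleneck 1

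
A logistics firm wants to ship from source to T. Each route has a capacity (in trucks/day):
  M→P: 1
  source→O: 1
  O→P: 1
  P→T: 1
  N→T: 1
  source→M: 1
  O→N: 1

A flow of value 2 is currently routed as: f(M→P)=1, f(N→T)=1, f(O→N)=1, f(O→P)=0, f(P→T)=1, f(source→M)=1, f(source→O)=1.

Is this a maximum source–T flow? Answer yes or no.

Yes

Residual reachable from source: {source}; T is not reachable.
Saturated cut: source→O, source→M with total capacity 2 = current flow value. Flow is maximum.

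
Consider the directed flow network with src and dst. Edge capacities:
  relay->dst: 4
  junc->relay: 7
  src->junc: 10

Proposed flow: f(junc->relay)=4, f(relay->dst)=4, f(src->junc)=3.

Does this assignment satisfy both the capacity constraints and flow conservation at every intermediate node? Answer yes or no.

Conservation fails at junc: inflow 3 ≠ outflow 4.

No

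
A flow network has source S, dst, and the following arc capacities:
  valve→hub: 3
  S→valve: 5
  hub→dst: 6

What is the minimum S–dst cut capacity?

3

Max flow = 3 (via 1 augmenting path).
In the residual at optimum, the set reachable from S is {S, valve}.
Cut edges: valve→hub (cap 3). Sum = 3.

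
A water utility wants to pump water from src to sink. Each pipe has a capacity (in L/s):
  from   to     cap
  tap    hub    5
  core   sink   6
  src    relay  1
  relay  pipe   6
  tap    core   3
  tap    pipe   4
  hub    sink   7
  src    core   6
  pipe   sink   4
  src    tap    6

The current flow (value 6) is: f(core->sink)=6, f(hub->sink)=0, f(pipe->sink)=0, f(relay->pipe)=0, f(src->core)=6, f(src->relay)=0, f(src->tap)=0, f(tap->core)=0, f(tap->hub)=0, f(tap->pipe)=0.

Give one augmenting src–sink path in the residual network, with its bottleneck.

Residual along src->tap->hub->sink: src->tap: 6, tap->hub: 5, hub->sink: 7.
Bottleneck = min = 5.

src->tap->hub->sink, bottleneck 5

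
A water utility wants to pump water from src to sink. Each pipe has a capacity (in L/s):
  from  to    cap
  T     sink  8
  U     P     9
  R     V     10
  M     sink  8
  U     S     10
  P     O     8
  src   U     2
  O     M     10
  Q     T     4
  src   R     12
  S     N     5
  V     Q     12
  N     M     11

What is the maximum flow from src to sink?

Augment src→U→P→O→M→sink: bottleneck 2. Total 2.
Augment src→R→V→Q→T→sink: bottleneck 4. Total 6.
No augmenting path remains in the residual graph.

6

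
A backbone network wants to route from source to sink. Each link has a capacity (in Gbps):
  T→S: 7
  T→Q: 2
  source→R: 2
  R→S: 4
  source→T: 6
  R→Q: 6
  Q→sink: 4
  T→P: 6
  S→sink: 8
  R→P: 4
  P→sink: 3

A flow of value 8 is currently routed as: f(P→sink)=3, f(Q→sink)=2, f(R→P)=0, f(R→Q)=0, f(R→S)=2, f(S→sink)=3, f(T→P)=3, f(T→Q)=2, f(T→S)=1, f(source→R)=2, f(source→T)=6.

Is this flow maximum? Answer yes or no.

Residual reachable from source: {source}; sink is not reachable.
Saturated cut: source→T, source→R with total capacity 8 = current flow value. Flow is maximum.

Yes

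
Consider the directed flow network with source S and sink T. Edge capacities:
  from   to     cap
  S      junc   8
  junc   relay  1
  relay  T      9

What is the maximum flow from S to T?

Augment S→junc→relay→T: bottleneck 1. Total 1.
No augmenting path remains in the residual graph.

1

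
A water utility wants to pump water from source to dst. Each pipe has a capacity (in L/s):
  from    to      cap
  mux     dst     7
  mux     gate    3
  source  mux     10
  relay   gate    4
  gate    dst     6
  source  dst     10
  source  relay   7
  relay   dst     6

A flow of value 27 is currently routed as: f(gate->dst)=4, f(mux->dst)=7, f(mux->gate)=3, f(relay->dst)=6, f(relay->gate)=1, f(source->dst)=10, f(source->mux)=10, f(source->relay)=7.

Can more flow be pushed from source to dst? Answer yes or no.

Residual reachable from source: {source}; dst is not reachable.
Saturated cut: source->mux, source->relay, source->dst with total capacity 27 = current flow value. Flow is maximum.

No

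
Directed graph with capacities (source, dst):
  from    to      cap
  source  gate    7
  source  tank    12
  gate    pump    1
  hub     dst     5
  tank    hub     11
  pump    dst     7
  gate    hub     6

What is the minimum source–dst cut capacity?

Max flow = 6 (via 2 augmenting paths).
In the residual at optimum, the set reachable from source is {gate, hub, source, tank}.
Cut edges: gate->pump (cap 1), hub->dst (cap 5). Sum = 6.

6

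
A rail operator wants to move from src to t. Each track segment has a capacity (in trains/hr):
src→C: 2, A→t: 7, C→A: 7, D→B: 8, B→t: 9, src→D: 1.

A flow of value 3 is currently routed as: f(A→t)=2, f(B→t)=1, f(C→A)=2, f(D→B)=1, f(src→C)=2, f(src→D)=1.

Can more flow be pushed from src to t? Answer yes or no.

Residual reachable from src: {src}; t is not reachable.
Saturated cut: src→C, src→D with total capacity 3 = current flow value. Flow is maximum.

No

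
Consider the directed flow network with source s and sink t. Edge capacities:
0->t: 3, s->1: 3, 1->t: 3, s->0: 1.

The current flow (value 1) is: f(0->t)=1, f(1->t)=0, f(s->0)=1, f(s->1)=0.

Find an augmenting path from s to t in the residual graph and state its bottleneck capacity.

s->1->t, bottleneck 3

Residual along s->1->t: s->1: 3, 1->t: 3.
Bottleneck = min = 3.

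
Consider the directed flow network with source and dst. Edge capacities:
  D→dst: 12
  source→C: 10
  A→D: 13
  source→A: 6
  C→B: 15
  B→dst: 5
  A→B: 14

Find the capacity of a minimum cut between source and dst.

11

Max flow = 11 (via 2 augmenting paths).
In the residual at optimum, the set reachable from source is {B, C, source}.
Cut edges: source→A (cap 6), B→dst (cap 5). Sum = 11.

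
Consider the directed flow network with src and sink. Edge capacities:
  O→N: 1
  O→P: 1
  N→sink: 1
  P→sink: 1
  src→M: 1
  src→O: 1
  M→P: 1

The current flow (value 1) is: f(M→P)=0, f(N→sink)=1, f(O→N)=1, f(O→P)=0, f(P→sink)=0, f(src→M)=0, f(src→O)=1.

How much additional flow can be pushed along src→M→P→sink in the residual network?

1

Residual capacities along the path: src→M: 1, M→P: 1, P→sink: 1.
Minimum is 1.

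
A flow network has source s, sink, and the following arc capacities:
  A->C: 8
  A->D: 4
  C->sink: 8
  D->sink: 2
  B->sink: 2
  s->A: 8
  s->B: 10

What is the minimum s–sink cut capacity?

Max flow = 10 (via 2 augmenting paths).
In the residual at optimum, the set reachable from s is {B, s}.
Cut edges: s->A (cap 8), B->sink (cap 2). Sum = 10.

10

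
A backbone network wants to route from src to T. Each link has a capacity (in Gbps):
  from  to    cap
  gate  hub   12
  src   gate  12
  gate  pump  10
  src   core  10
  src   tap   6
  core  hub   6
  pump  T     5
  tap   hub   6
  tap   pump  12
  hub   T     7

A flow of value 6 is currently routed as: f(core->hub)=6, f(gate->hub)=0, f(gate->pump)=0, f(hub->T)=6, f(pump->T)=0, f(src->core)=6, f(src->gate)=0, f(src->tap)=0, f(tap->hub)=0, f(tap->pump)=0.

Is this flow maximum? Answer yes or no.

Residual path src->gate->pump->T has bottleneck 5 > 0.
Pushing 5 along it raises the flow to 11, so the given flow is not maximum.

No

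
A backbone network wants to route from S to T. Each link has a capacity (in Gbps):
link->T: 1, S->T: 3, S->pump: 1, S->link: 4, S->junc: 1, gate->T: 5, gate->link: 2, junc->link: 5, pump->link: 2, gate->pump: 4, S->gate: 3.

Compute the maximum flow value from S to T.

7

Augment S->T: bottleneck 3. Total 3.
Augment S->gate->T: bottleneck 3. Total 6.
Augment S->link->T: bottleneck 1. Total 7.
No augmenting path remains in the residual graph.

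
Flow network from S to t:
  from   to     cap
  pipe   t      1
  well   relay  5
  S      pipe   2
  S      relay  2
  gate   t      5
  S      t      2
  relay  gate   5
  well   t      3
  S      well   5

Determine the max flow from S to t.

10

Augment S→t: bottleneck 2. Total 2.
Augment S→well→t: bottleneck 3. Total 5.
Augment S→pipe→t: bottleneck 1. Total 6.
Augment S→relay→gate→t: bottleneck 2. Total 8.
Augment S→well→relay→gate→t: bottleneck 2. Total 10.
No augmenting path remains in the residual graph.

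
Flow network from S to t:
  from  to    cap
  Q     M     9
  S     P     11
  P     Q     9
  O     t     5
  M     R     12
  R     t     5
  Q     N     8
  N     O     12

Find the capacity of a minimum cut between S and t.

Max flow = 9 (via 2 augmenting paths).
In the residual at optimum, the set reachable from S is {P, S}.
Cut edges: P->Q (cap 9). Sum = 9.

9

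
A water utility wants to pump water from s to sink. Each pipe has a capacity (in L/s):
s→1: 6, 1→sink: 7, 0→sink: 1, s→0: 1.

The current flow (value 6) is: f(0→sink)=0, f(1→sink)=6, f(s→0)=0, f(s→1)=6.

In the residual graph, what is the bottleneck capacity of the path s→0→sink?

1

Residual capacities along the path: s→0: 1, 0→sink: 1.
Minimum is 1.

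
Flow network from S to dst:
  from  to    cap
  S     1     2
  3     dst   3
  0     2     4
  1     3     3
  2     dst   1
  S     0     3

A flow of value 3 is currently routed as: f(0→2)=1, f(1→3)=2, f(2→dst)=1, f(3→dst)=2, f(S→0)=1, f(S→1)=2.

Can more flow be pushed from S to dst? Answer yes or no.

No

Residual reachable from S: {0, 2, S}; dst is not reachable.
Saturated cut: S→1, 2→dst with total capacity 3 = current flow value. Flow is maximum.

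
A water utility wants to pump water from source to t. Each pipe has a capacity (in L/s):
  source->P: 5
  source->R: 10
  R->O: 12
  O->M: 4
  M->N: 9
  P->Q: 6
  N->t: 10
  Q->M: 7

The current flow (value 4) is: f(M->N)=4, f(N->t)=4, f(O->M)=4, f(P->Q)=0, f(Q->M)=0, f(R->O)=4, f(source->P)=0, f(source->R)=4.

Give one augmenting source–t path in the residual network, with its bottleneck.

source->P->Q->M->N->t, bottleneck 5

Residual along source->P->Q->M->N->t: source->P: 5, P->Q: 6, Q->M: 7, M->N: 5, N->t: 6.
Bottleneck = min = 5.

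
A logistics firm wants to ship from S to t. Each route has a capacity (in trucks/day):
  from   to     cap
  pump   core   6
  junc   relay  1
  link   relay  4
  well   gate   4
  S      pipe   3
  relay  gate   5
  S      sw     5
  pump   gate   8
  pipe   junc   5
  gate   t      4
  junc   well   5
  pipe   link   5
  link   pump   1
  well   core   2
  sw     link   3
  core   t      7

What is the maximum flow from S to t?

6

Augment S→pipe→junc→relay→gate→t: bottleneck 1. Total 1.
Augment S→pipe→junc→well→core→t: bottleneck 2. Total 3.
Augment S→sw→link→pump→core→t: bottleneck 1. Total 4.
Augment S→sw→link→relay→gate→t: bottleneck 2. Total 6.
No augmenting path remains in the residual graph.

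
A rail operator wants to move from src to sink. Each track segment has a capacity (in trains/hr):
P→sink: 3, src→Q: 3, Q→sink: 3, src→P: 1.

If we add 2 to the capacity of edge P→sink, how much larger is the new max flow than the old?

Original max flow = 4.
Edge P→sink does not cross the min cut (source side {src}), so extra capacity there cannot help.
New max flow = 4. Increase = 0.

0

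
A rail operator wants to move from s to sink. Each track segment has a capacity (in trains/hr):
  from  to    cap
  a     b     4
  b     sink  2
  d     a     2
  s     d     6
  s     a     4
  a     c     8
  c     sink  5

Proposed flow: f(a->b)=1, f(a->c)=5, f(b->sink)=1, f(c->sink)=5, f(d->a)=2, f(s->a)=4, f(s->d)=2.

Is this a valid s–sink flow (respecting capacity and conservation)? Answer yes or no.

Yes

Every edge has 0 ≤ f(e) ≤ cap(e).
At each intermediate node, inflow equals outflow.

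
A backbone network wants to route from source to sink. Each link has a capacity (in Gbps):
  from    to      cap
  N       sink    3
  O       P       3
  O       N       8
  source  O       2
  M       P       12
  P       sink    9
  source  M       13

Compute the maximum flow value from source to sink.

11

Augment source→O→N→sink: bottleneck 2. Total 2.
Augment source→M→P→sink: bottleneck 9. Total 11.
No augmenting path remains in the residual graph.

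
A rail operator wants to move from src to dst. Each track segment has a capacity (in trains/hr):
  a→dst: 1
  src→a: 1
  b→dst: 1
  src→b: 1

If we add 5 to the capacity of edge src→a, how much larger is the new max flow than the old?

0

Original max flow = 2.
Even with extra capacity on src→a, another cut of capacity 2 remains binding.
New max flow = 2. Increase = 0.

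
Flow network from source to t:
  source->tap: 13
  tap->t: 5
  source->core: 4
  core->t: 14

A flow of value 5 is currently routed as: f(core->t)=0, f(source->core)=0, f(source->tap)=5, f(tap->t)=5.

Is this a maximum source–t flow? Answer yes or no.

No

Residual path source->core->t has bottleneck 4 > 0.
Pushing 4 along it raises the flow to 9, so the given flow is not maximum.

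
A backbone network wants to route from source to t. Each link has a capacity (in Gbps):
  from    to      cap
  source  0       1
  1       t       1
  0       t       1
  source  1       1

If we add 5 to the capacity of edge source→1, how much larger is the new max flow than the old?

0

Original max flow = 2.
Even with extra capacity on source→1, another cut of capacity 2 remains binding.
New max flow = 2. Increase = 0.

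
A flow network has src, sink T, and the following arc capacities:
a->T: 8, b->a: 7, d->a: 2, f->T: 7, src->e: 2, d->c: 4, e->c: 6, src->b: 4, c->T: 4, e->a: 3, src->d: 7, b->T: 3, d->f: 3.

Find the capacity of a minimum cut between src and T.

Max flow = 13 (via 6 augmenting paths).
In the residual at optimum, the set reachable from src is {src}.
Cut edges: src->e (cap 2), src->d (cap 7), src->b (cap 4). Sum = 13.

13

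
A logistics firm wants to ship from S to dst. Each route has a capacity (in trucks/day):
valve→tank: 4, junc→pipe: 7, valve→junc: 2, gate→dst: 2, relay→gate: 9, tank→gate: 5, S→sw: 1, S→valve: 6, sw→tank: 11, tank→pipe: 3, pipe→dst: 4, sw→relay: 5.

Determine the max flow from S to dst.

6

Augment S→sw→relay→gate→dst: bottleneck 1. Total 1.
Augment S→valve→tank→gate→dst: bottleneck 1. Total 2.
Augment S→valve→tank→pipe→dst: bottleneck 3. Total 5.
Augment S→valve→junc→pipe→dst: bottleneck 1. Total 6.
No augmenting path remains in the residual graph.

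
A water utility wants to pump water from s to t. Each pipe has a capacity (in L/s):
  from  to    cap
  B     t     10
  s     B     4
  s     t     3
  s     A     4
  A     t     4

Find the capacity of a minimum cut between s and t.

11

Max flow = 11 (via 3 augmenting paths).
In the residual at optimum, the set reachable from s is {s}.
Cut edges: s->A (cap 4), s->B (cap 4), s->t (cap 3). Sum = 11.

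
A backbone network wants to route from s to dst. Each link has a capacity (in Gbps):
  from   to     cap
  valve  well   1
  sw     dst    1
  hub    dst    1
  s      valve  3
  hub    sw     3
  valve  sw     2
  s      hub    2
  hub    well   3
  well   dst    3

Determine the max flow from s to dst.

4

Augment s->hub->dst: bottleneck 1. Total 1.
Augment s->valve->sw->dst: bottleneck 1. Total 2.
Augment s->valve->well->dst: bottleneck 1. Total 3.
Augment s->hub->well->dst: bottleneck 1. Total 4.
No augmenting path remains in the residual graph.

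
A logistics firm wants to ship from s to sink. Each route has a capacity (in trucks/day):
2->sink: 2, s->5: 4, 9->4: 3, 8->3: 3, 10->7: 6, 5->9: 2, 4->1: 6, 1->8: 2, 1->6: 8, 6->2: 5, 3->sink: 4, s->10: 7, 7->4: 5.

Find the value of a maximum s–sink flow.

4

Augment s->10->7->4->1->8->3->sink: bottleneck 2. Total 2.
Augment s->10->7->4->1->6->2->sink: bottleneck 2. Total 4.
No augmenting path remains in the residual graph.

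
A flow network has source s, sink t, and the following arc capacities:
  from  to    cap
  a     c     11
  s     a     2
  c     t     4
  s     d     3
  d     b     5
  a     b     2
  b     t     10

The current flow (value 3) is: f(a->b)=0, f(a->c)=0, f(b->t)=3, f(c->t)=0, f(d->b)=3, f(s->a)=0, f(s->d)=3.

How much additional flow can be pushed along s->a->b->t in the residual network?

Residual capacities along the path: s->a: 2, a->b: 2, b->t: 7.
Minimum is 2.

2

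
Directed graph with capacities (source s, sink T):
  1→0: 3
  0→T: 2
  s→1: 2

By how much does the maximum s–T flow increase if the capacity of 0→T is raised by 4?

0

Original max flow = 2.
Edge 0→T does not cross the min cut (source side {s}), so extra capacity there cannot help.
New max flow = 2. Increase = 0.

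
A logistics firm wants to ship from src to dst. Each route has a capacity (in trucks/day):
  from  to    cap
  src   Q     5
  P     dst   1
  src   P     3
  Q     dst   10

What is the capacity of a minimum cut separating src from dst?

Max flow = 6 (via 2 augmenting paths).
In the residual at optimum, the set reachable from src is {P, src}.
Cut edges: src->Q (cap 5), P->dst (cap 1). Sum = 6.

6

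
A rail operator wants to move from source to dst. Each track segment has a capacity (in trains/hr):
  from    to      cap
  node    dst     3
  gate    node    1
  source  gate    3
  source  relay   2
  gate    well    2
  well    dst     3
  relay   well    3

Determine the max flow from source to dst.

Augment source→gate→node→dst: bottleneck 1. Total 1.
Augment source→gate→well→dst: bottleneck 2. Total 3.
Augment source→relay→well→dst: bottleneck 1. Total 4.
No augmenting path remains in the residual graph.

4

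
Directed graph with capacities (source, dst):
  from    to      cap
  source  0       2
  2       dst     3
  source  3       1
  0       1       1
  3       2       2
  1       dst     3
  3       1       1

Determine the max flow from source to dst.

Augment source→0→1→dst: bottleneck 1. Total 1.
Augment source→3→1→dst: bottleneck 1. Total 2.
No augmenting path remains in the residual graph.

2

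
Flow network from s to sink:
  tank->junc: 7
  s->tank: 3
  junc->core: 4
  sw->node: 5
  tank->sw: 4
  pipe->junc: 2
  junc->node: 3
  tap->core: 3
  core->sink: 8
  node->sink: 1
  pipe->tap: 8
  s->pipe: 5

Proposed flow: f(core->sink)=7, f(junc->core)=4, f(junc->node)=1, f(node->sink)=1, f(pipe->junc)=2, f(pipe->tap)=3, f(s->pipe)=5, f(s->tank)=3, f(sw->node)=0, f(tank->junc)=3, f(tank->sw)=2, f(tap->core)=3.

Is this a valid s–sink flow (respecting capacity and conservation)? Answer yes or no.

No

Conservation fails at tank: inflow 3 ≠ outflow 5.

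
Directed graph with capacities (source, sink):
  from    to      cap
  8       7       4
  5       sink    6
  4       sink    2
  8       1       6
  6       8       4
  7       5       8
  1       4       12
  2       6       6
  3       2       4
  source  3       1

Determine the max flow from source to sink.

Augment source→3→2→6→8→7→5→sink: bottleneck 1. Total 1.
No augmenting path remains in the residual graph.

1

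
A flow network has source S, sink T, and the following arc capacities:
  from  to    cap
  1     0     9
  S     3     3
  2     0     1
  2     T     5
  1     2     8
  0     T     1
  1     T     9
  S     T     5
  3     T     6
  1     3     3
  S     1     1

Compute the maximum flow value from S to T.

Augment S→T: bottleneck 5. Total 5.
Augment S→1→T: bottleneck 1. Total 6.
Augment S→3→T: bottleneck 3. Total 9.
No augmenting path remains in the residual graph.

9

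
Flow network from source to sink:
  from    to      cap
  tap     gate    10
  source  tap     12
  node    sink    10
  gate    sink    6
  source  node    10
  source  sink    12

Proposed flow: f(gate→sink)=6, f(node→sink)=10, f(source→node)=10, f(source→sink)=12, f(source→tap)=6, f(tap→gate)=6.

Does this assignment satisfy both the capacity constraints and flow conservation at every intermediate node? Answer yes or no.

Every edge has 0 ≤ f(e) ≤ cap(e).
At each intermediate node, inflow equals outflow.

Yes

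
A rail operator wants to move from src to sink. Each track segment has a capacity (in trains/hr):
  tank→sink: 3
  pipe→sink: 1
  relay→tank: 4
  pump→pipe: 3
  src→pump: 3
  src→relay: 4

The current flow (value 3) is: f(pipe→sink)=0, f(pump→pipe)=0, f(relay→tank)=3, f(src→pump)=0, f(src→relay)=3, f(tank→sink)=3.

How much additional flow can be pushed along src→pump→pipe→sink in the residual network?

1

Residual capacities along the path: src→pump: 3, pump→pipe: 3, pipe→sink: 1.
Minimum is 1.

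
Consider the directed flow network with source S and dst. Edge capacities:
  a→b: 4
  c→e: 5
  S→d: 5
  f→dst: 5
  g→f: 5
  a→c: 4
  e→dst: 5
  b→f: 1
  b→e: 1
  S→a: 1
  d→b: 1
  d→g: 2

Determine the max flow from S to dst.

4

Augment S→d→g→f→dst: bottleneck 2. Total 2.
Augment S→d→b→f→dst: bottleneck 1. Total 3.
Augment S→a→b→e→dst: bottleneck 1. Total 4.
No augmenting path remains in the residual graph.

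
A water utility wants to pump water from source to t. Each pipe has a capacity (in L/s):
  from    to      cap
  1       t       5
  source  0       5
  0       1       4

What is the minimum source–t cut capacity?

4

Max flow = 4 (via 1 augmenting path).
In the residual at optimum, the set reachable from source is {0, source}.
Cut edges: 0→1 (cap 4). Sum = 4.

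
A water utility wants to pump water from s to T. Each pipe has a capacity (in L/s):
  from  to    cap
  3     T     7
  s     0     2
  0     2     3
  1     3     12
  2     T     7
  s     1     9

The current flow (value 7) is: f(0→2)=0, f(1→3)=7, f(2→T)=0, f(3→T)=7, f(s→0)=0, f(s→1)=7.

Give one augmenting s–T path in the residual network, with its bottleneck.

s→0→2→T, bottleneck 2

Residual along s→0→2→T: s→0: 2, 0→2: 3, 2→T: 7.
Bottleneck = min = 2.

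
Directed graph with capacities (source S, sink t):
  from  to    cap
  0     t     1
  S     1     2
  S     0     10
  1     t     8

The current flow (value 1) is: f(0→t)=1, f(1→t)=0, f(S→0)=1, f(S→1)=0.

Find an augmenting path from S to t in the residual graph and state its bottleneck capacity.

Residual along S→1→t: S→1: 2, 1→t: 8.
Bottleneck = min = 2.

S→1→t, bottleneck 2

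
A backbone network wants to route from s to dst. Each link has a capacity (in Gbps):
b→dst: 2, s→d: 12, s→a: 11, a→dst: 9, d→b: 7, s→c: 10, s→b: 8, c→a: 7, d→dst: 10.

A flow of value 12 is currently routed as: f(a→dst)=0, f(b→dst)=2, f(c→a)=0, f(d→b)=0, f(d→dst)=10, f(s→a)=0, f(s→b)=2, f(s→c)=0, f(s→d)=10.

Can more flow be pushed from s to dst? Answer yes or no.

Residual path s→a→dst has bottleneck 9 > 0.
Pushing 9 along it raises the flow to 21, so the given flow is not maximum.

Yes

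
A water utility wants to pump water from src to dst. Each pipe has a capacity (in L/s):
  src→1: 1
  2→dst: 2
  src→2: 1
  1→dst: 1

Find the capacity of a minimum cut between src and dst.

Max flow = 2 (via 2 augmenting paths).
In the residual at optimum, the set reachable from src is {src}.
Cut edges: src→2 (cap 1), src→1 (cap 1). Sum = 2.

2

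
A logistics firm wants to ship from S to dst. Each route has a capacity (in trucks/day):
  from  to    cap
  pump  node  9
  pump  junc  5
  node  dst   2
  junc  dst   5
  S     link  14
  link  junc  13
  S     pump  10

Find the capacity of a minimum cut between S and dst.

7

Max flow = 7 (via 2 augmenting paths).
In the residual at optimum, the set reachable from S is {S, junc, link, node, pump}.
Cut edges: node->dst (cap 2), junc->dst (cap 5). Sum = 7.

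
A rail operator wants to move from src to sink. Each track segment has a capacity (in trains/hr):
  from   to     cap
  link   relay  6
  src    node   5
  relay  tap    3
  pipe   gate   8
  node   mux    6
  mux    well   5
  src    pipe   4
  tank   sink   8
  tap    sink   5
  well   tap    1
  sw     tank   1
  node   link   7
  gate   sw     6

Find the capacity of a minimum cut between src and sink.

Max flow = 5 (via 3 augmenting paths).
In the residual at optimum, the set reachable from src is {gate, link, mux, node, pipe, relay, src, sw, well}.
Cut edges: well→tap (cap 1), relay→tap (cap 3), sw→tank (cap 1). Sum = 5.

5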